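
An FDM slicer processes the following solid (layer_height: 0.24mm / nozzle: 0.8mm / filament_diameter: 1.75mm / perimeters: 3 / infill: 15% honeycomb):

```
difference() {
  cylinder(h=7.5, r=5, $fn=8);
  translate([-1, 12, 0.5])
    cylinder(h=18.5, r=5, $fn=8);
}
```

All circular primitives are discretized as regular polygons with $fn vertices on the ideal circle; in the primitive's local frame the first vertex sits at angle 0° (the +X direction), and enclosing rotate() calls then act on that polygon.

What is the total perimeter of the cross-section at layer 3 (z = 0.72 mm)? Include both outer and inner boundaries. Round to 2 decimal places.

At z = 0.72 mm: the r=5 cylinder contributes a regular 8-gon of circumradius 5 (perimeter = 2·8·5.000·sin(180°/8) = 30.61 mm); the r=5 cylinder at (-1, 12) gives a regular 8-gon of circumradius 5 (constant along its height) (perimeter = 2·8·5.000·sin(180°/8) = 30.61 mm); Subtracting the remaining from the first: starting from the r=5 cylinder, the r=5 cylinder at (-1, 12) misses the remaining region (no effect) — boundary = 30.61 mm. Overall, the cross-section is a single solid region. Total boundary length (outer) = 30.61 mm.

30.61 mm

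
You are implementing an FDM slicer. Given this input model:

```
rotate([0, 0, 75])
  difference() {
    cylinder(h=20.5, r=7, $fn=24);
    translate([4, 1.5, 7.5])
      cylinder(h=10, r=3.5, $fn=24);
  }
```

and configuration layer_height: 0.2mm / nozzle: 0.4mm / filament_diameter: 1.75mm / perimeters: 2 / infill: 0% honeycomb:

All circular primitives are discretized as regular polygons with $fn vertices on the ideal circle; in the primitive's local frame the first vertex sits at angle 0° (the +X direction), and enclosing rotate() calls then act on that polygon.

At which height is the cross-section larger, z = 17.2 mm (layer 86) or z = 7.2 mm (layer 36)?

Layer 86 (z = 17.2): the r=7 cylinder gives a regular 24-gon of circumradius 7 (constant along its height) (area = (24/2)·7.000²·sin(360°/24) = 152.19 mm²); the r=3.5 cylinder at (4, 1.5) gives a regular 24-gon of circumradius 3.5 (constant along its height) (area = (24/2)·3.500²·sin(360°/24) = 38.05 mm²); Subtracting the remaining from the first: starting from the r=7 cylinder (152.19 mm²), the r=3.5 cylinder at (4, 1.5) partially overlaps it — only the 34.91 mm² overlap (of its 38.05 mm²) is removed, clipping the outline — area = 117.27 mm²; (whole slice rotated 75° about Z — lengths, areas and connectivity unchanged). So its area = 117.27 mm². Layer 36 (z = 7.2): the cylinder: section is a regular 24-gon, circumradius r=7 (area = (24/2)·7.000²·sin(360°/24) = 152.19 mm²); the cylinder at (4, 1.5) is absent (z outside [7.5, 17.5]); After the difference (first − rest): none of the subtracted shapes is present at this height, so the r=7 cylinder is unchanged — area = 152.19 mm²; (whole slice rotated 75° about Z — lengths, areas and connectivity unchanged). So its area = 152.19 mm². Layer 36 is larger (152.19 vs 117.27 mm²).

layer 36 (z = 7.2 mm)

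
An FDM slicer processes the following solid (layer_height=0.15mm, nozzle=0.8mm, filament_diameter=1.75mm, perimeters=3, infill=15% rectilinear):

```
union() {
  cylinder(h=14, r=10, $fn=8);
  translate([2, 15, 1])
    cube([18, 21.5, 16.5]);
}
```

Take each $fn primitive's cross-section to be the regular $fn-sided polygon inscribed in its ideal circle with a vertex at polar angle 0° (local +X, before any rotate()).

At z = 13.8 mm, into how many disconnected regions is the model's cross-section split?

At z = 13.8 mm: the r=10 cylinder gives a regular 8-gon of circumradius 10 (constant along its height); the 18×21.5 cube at (2, 15) contributes its full rectangle; Taking the union: the 2 present regions are separate (no shared area or edge), so areas and boundary lengths simply add and each stays a separate island — 2 connected regions. The result has 2 disconnected regions.

2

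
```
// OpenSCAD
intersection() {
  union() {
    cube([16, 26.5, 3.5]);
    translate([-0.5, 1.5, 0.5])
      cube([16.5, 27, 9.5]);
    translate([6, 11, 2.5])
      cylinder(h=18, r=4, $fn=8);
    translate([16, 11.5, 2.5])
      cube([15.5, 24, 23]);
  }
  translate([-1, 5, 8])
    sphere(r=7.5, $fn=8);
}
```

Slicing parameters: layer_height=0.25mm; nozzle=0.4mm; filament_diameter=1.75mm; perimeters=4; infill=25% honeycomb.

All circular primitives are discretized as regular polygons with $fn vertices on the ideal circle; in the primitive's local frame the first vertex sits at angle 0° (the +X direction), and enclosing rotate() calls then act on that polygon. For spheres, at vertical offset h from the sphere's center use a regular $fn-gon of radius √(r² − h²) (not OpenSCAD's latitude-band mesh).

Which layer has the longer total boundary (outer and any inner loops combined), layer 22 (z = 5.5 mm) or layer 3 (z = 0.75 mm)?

Layer 22 (z = 5.5): the cube does not reach this height (z outside [0, 3.5]); the cube at (-0.5, 1.5) is present — its section is the full 16.5×27 rectangle (perimeter 87.00 mm); the r=4 cylinder at (6, 11) contributes a regular 8-gon of circumradius 4 (perimeter = 2·8·4.000·sin(180°/8) = 24.49 mm); the cube at (16, 11.5) (footprint 15.5×24) is included at this height (perimeter 79.00 mm); Merging all regions: the regions partially overlap (shared area 45.25 mm²), so the edge portions inside another operand are dropped and the merged outline is re-measured after clipping — boundary = 132.00 mm; the r=7.5 sphere at (-1, 5) contributes a regular 8-gon of circumradius √(7.5²−2.5²) = 7.071 (perimeter = 2·8·7.071·sin(180°/8) = 43.30 mm); Keeping only the common overlap: the r=7.5 sphere at (-1, 5) partially overlaps the result so far; clipping to the common part keeps 52.33 mm² — boundary = 29.56 mm. So its perimeter = 29.56 mm. Layer 3 (z = 0.75): the 16×26.5 cube contributes its full rectangle (perimeter 85.00 mm); the cube at (-0.5, 1.5) is present — its section is the full 16.5×27 rectangle (perimeter 87.00 mm); the cylinder at (6, 11) does not reach this height (z outside [2.5, 20.5]); the cube at (16, 11.5) does not reach this height (z outside [2.5, 25.5]); Merging all regions: the regions partially overlap (shared area 400.00 mm²), so the edge portions inside another operand are dropped and the merged outline is re-measured after clipping — boundary = 90.00 mm; the sphere at (-1, 5): section is a regular 8-gon, circumradius = √(r²−h²) = √(7.5²−7.25²) = 1.920 (perimeter = 2·8·1.920·sin(180°/8) = 11.76 mm); Keeping only the common overlap: the r=7.5 sphere at (-1, 5) partially overlaps the result so far; clipping to the common part keeps 3.40 mm² — boundary = 8.22 mm. So its perimeter = 8.22 mm. Layer 22 is larger (29.56 vs 8.22 mm).

layer 22 (z = 5.5 mm)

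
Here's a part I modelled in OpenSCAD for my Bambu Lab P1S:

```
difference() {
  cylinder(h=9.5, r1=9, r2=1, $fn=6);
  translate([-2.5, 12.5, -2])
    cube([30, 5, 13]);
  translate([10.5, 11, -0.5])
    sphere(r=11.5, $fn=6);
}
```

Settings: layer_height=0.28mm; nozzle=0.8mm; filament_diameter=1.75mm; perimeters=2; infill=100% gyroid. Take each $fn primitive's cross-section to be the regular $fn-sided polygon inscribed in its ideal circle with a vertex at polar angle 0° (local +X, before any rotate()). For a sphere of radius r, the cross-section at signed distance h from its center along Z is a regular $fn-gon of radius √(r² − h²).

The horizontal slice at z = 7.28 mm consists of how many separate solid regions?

1

At z = 7.28 mm: the cone contributes a regular 6-gon of circumradius 2.869 (interpolated between r1=9 and r2=1 at t=0.766); the cube at (-2.5, 12.5) (footprint 30×5) is included at this height; the sphere at (10.5, 11): section is a regular 6-gon, circumradius = √(r²−h²) = √(11.5²−7.78²) = 8.469; Taking the first minus the rest: starting from the cone, the 30×5 cube at (-2.5, 12.5) misses the remaining region (no effect); the r=11.5 sphere at (10.5, 11) misses the remaining region (no effect) — 1 connected region. The result has 1 disconnected region.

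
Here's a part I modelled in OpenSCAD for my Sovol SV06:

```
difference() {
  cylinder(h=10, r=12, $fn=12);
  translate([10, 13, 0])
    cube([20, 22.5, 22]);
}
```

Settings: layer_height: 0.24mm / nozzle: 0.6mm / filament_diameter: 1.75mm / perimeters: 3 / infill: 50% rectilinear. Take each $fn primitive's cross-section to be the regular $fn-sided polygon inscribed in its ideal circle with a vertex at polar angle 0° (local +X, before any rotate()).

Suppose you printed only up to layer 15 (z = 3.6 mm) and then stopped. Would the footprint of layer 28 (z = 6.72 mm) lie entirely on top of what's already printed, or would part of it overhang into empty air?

entirely on top

Compare the two slices. At z = 3.6: the r=12 cylinder gives a regular 12-gon of circumradius 12 (constant along its height) (area = (12/2)·12.000²·sin(360°/12) = 432.00 mm²); the 20×22.5 cube at (10, 13) contributes its full rectangle (area 450.00 mm²); Taking the first minus the rest: starting from the r=12 cylinder (432.00 mm²), the 20×22.5 cube at (10, 13) misses the remaining region (no effect) — area = 432.00 mm². At z = 6.72: the cylinder: section is a regular 12-gon, circumradius r=12 (area = (12/2)·12.000²·sin(360°/12) = 432.00 mm²); the cube at (10, 13) (footprint 20×22.5) is included at this height (area 450.00 mm²); After the difference (first − rest): starting from the r=12 cylinder (432.00 mm²), the 20×22.5 cube at (10, 13) misses the remaining region (no effect) — area = 432.00 mm². Checking containment: the cross-section at z = 6.72 is a subset of the cross-section at z = 3.6.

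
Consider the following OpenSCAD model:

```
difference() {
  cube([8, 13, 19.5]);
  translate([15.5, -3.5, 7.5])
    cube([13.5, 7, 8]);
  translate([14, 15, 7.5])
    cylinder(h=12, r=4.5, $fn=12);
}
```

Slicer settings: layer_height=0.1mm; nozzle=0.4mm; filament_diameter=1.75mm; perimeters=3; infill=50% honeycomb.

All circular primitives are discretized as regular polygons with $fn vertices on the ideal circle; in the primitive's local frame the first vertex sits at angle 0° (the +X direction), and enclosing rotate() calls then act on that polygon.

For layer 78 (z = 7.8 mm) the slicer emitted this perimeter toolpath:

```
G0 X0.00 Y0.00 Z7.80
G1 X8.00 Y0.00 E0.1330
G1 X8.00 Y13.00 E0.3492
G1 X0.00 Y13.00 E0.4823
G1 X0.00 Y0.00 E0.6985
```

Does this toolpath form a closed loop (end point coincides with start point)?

yes

Start point (G0): (0.00, 0.00). End point (last G1): the path returns to the start — closed.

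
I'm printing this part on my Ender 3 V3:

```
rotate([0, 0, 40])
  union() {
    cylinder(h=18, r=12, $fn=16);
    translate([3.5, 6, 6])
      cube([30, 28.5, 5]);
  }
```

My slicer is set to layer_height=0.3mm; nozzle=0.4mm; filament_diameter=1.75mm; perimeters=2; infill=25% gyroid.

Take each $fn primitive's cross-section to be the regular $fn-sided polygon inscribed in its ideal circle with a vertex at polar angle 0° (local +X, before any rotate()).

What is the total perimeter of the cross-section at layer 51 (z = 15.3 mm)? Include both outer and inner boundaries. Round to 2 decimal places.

74.91 mm

At z = 15.3 mm: the r=12 cylinder contributes a regular 16-gon of circumradius 12 (perimeter = 2·16·12.000·sin(180°/16) = 74.91 mm); the cube at (3.5, 6) is absent (z outside [6, 11]); Merging all regions: only the r=12 cylinder is present, so the union is just that shape — boundary = 74.91 mm; (whole slice rotated 40° about Z — lengths, areas and connectivity unchanged). Overall, the cross-section is a single solid region. Total boundary length (outer) = 74.91 mm.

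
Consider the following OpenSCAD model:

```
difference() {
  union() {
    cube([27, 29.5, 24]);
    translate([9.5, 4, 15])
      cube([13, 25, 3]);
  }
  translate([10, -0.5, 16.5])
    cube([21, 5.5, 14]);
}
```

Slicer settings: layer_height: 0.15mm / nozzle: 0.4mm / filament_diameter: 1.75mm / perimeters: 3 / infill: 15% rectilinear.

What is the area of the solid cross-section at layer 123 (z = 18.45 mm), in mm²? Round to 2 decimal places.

At z = 18.45 mm: the 27×29.5 cube contributes its full rectangle (area 796.50 mm²); the cube at (9.5, 4) is not intersected at this z (z outside [15, 18]); Taking the union: only the 27×29.5 cube is present, so the union is just that shape — area = 796.50 mm²; the 21×5.5 cube at (10, -0.5) contributes its full rectangle (area 115.50 mm²); Subtracting the remaining from the first: starting from the result so far (796.50 mm²), the 21×5.5 cube at (10, -0.5) partially overlaps it — only the 85.00 mm² overlap (of its 115.50 mm²) is removed, clipping the outline — area = 711.50 mm². Overall, the cross-section is a single solid region. Net area = 711.50 mm².

711.50 mm²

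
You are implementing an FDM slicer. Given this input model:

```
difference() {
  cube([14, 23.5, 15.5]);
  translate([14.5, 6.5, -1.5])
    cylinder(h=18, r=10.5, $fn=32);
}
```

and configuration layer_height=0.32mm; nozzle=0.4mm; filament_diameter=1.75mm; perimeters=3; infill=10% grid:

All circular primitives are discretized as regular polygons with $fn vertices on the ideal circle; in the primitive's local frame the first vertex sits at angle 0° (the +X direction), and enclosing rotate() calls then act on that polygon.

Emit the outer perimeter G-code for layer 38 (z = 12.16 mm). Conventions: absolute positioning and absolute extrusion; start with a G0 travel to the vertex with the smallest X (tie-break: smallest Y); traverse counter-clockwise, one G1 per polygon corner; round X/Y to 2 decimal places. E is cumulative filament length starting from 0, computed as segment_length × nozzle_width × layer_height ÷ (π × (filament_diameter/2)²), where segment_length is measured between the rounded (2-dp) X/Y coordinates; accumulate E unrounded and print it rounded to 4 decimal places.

G0 X0.00 Y0.00 Z12.16
G1 X6.32 Y0.00 E0.3363
G1 X5.77 Y0.67 E0.3825
G1 X4.80 Y2.48 E0.4917
G1 X4.20 Y4.45 E0.6013
G1 X4.00 Y6.50 E0.7109
G1 X4.20 Y8.55 E0.8206
G1 X4.80 Y10.52 E0.9301
G1 X5.77 Y12.33 E1.0394
G1 X7.08 Y13.92 E1.1491
G1 X8.67 Y15.23 E1.2587
G1 X10.48 Y16.20 E1.3680
G1 X12.45 Y16.80 E1.4776
G1 X14.00 Y16.95 E1.5604
G1 X14.00 Y23.50 E1.9090
G1 X0.00 Y23.50 E2.6540
G1 X0.00 Y0.00 E3.9046

At z = 12.16 mm: the 14×23.5 cube contributes its full rectangle; the r=10.5 cylinder at (14.5, 6.5) contributes a regular 32-gon of circumradius 10.5; After the difference (first − rest): starting from the 14×23.5 cube, the r=10.5 cylinder at (14.5, 6.5) partially overlaps it — only the 140.91 mm² overlap (of its 344.14 mm²) is removed, clipping the outline — 1 connected region. The outline is a single polygon with 16 vertices. Extrusion per mm of travel: 0.4 × 0.32 / (π × 0.875²) = 0.053216. Accumulating E over each segment gives final E = 3.9046.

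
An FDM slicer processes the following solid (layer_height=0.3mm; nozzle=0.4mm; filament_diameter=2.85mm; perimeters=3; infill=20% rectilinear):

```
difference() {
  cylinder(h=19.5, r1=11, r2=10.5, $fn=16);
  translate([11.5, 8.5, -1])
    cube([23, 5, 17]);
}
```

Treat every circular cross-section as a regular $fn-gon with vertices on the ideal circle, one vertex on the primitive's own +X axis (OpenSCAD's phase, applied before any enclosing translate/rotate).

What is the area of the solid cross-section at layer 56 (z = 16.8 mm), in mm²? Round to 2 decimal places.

341.99 mm²

At z = 16.8 mm: the cone (r1=11→r2=10.5) has section circumradius 10.569 here — a regular 16-gon (area = (16/2)·10.569²·sin(360°/16) = 341.99 mm²); the cube at (11.5, 8.5) is absent (z outside [-1, 16]); Subtracting the remaining from the first: none of the subtracted shapes is present at this height, so the cone is unchanged — area = 341.99 mm². Overall, the cross-section is a single solid region. Net area = 341.99 mm².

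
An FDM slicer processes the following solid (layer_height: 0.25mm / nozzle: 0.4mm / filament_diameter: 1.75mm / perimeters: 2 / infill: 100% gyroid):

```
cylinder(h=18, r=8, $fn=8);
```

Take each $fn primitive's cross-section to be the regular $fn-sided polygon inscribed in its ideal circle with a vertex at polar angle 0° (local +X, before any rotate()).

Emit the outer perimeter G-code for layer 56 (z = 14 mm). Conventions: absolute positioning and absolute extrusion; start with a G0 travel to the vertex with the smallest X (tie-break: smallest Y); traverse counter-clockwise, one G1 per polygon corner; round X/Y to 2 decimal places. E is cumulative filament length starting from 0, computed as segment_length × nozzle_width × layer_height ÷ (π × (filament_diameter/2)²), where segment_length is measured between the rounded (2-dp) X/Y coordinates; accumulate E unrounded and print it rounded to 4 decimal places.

G0 X-8.00 Y0.00 Z14.00
G1 X-5.66 Y-5.66 E0.2546
G1 X0.00 Y-8.00 E0.5093
G1 X5.66 Y-5.66 E0.7639
G1 X8.00 Y0.00 E1.0185
G1 X5.66 Y5.66 E1.2732
G1 X0.00 Y8.00 E1.5278
G1 X-5.66 Y5.66 E1.7824
G1 X-8.00 Y0.00 E2.0371

At z = 14 mm: the r=8 cylinder gives a regular 8-gon of circumradius 8 (constant along its height). The outline is a single polygon with 8 vertices. Extrusion per mm of travel: 0.4 × 0.25 / (π × 0.875²) = 0.041575. Accumulating E over each segment gives final E = 2.0371.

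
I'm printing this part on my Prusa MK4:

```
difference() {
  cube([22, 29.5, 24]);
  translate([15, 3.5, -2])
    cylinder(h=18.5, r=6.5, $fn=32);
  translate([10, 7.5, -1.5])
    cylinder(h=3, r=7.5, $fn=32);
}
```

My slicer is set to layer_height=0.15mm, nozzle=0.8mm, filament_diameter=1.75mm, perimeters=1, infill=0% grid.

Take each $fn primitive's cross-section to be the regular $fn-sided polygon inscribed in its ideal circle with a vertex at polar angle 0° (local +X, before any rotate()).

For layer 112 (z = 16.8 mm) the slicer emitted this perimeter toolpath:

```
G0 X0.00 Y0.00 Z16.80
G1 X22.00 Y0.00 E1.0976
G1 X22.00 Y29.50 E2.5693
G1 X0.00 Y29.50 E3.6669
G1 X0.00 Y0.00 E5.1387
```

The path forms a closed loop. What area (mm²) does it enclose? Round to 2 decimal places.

Apply the shoelace formula to the sequence of (X, Y) vertices; enclosed area = 649.00 mm².

649.00 mm²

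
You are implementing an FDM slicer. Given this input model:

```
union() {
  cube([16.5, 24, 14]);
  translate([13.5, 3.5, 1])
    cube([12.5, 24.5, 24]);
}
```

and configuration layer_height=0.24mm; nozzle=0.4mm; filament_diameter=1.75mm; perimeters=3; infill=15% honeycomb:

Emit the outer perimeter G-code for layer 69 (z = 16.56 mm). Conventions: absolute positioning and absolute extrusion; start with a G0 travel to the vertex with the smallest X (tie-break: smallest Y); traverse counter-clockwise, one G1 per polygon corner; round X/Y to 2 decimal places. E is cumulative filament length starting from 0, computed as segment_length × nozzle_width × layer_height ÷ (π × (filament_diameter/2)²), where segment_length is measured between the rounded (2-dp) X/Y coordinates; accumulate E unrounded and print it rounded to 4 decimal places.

G0 X13.50 Y3.50 Z16.56
G1 X26.00 Y3.50 E0.4989
G1 X26.00 Y28.00 E1.4767
G1 X13.50 Y28.00 E1.9757
G1 X13.50 Y3.50 E2.9535

At z = 16.56 mm: the cube is absent (z outside [0, 14]); the cube at (13.5, 3.5) is present — its section is the full 12.5×24.5 rectangle; Merging all regions: only the 12.5×24.5 cube at (13.5, 3.5) is present, so the union is just that shape — 1 connected region. The outline is a single polygon with 4 vertices. Extrusion per mm of travel: 0.4 × 0.24 / (π × 0.875²) = 0.039912. Accumulating E over each segment gives final E = 2.9535.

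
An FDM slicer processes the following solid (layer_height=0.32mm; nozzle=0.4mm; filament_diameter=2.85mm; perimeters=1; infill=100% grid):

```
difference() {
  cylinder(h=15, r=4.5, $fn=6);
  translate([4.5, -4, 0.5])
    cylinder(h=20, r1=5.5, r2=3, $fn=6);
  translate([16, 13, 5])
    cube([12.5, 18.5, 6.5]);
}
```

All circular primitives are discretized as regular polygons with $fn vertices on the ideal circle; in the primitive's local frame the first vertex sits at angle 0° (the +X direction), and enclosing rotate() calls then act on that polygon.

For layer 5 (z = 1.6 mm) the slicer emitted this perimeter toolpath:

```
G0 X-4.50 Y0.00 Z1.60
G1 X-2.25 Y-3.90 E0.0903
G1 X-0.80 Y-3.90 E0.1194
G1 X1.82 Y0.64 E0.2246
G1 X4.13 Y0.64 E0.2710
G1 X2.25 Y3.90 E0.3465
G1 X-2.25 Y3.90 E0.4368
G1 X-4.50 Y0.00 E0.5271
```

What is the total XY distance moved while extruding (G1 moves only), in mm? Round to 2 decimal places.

26.27 mm

Sum the Euclidean lengths of each G1 segment: total = 26.27 mm.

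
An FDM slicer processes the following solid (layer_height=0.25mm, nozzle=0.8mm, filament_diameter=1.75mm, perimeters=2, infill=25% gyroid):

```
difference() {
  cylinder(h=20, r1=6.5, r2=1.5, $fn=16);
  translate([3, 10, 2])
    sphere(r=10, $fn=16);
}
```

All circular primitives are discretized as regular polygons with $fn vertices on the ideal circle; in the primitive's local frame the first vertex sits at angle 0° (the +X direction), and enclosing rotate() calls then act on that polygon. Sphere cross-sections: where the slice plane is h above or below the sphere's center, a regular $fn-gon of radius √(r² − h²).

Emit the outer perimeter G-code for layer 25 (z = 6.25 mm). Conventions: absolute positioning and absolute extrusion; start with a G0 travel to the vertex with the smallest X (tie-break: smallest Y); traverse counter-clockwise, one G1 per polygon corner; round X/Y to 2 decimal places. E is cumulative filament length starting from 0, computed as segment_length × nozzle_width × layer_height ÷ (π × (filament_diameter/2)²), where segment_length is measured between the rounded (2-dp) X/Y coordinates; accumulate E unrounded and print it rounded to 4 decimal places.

At z = 6.25 mm: the cone (r1=6.5→r2=1.5) has section circumradius 4.938 here — a regular 16-gon; the r=10 sphere at (3, 10) slices to a regular 16-gon of circumradius 9.052 (√(r²−h²) with h=4.25 from center); After the difference (first − rest): starting from the cone, the r=10 sphere at (3, 10) partially overlaps it — only the 19.56 mm² overlap (of its 250.85 mm²) is removed, clipping the outline — 1 connected region. The outline is a single polygon with 15 vertices. Extrusion per mm of travel: 0.8 × 0.25 / (π × 0.875²) = 0.083150. Accumulating E over each segment gives final E = 2.4494.

G0 X-4.94 Y0.00 Z6.25
G1 X-4.56 Y-1.89 E0.1603
G1 X-3.49 Y-3.49 E0.3203
G1 X-1.89 Y-4.56 E0.4804
G1 X0.00 Y-4.94 E0.6407
G1 X1.89 Y-4.56 E0.8010
G1 X3.49 Y-3.49 E0.9610
G1 X4.56 Y-1.89 E1.1211
G1 X4.94 Y0.00 E1.2814
G1 X4.68 Y1.28 E1.3900
G1 X3.00 Y0.95 E1.5324
G1 X-0.46 Y1.64 E1.8257
G1 X-3.37 Y3.58 E2.1165
G1 X-3.49 Y3.49 E2.1290
G1 X-4.56 Y1.89 E2.2891
G1 X-4.94 Y0.00 E2.4494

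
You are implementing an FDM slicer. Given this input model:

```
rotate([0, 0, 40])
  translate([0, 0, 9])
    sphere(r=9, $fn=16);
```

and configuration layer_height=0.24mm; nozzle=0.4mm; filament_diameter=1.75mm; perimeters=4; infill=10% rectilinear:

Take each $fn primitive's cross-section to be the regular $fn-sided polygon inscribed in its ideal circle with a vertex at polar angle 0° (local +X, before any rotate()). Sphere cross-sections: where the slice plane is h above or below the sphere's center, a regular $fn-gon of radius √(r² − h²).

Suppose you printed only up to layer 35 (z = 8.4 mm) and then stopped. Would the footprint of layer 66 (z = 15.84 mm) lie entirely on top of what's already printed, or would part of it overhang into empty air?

Compare the two slices. At z = 8.4: the sphere: section is a regular 16-gon, circumradius = √(r²−h²) = √(9²−0.6²) = 8.980 (area = (16/2)·8.980²·sin(360°/16) = 246.88 mm²); (rotated 40° about Z; rotation is an isometry so areas/perimeters/island counts are preserved). At z = 15.84: the r=9 sphere contributes a regular 16-gon of circumradius √(9²−6.84²) = 5.849 (area = (16/2)·5.849²·sin(360°/16) = 104.75 mm²); (rotated 40° about Z; rotation is an isometry so areas/perimeters/island counts are preserved). Checking containment: the cross-section at z = 15.84 is a subset of the cross-section at z = 8.4.

entirely on top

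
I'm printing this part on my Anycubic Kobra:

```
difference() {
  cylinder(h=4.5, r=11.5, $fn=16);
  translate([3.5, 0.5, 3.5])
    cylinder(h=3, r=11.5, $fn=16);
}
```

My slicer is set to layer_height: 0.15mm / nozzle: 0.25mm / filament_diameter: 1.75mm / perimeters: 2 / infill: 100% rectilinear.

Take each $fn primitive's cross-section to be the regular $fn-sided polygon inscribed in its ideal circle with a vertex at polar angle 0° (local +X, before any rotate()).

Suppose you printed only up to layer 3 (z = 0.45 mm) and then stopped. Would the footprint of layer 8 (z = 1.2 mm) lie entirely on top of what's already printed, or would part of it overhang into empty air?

entirely on top

Compare the two slices. At z = 0.45: the r=11.5 cylinder gives a regular 16-gon of circumradius 11.5 (constant along its height) (area = (16/2)·11.500²·sin(360°/16) = 404.88 mm²); the cylinder at (3.5, 0.5) is absent (z outside [3.5, 6.5]); Taking the first minus the rest: none of the subtracted shapes is present at this height, so the r=11.5 cylinder is unchanged — area = 404.88 mm². At z = 1.2: the r=11.5 cylinder gives a regular 16-gon of circumradius 11.5 (constant along its height) (area = (16/2)·11.500²·sin(360°/16) = 404.88 mm²); the cylinder at (3.5, 0.5) is not intersected at this z (z outside [3.5, 6.5]); After the difference (first − rest): none of the subtracted shapes is present at this height, so the r=11.5 cylinder is unchanged — area = 404.88 mm². Checking containment: the cross-section at z = 1.2 is a subset of the cross-section at z = 0.45.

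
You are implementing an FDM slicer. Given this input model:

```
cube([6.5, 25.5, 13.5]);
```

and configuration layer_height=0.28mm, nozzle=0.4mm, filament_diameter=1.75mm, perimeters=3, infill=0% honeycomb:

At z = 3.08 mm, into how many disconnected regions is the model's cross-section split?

1

At z = 3.08 mm: the cube (footprint 6.5×25.5) is included at this height. The result has 1 disconnected region.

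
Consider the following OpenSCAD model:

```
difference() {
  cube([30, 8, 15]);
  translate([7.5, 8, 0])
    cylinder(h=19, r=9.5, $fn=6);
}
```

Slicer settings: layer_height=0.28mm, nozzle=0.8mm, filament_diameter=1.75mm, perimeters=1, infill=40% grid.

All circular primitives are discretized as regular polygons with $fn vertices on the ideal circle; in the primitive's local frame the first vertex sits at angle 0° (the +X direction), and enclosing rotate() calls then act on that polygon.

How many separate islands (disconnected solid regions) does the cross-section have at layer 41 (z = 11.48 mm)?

2

At z = 11.48 mm: the cube (footprint 30×8) is included at this height; the cylinder at (7.5, 8): section is a regular 6-gon, circumradius r=9.5; Taking the first minus the rest: starting from the 30×8 cube, the r=9.5 cylinder at (7.5, 8) partially overlaps it — only the 111.59 mm² overlap (of its 234.48 mm²) is removed, clipping the outline — 2 connected regions. Overall, the cross-section has 2 separate islands. Island count = 2.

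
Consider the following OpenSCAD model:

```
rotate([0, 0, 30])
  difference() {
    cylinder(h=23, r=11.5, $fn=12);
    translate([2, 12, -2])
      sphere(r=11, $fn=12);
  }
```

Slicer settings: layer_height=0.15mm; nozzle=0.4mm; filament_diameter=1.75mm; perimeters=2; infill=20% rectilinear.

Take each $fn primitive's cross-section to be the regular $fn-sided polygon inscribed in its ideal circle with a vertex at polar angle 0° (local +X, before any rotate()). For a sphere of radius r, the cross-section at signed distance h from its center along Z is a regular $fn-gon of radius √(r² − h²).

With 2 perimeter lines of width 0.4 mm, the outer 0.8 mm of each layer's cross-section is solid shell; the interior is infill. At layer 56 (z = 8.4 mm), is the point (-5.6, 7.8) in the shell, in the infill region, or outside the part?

At z = 8.4 mm: the r=11.5 cylinder gives a regular 12-gon of circumradius 11.5 (constant along its height); the sphere at (2, 12): section is a regular 12-gon, circumradius = √(r²−h²) = √(11²−10.4²) = 3.583; Taking the first minus the rest: starting from the r=11.5 cylinder, the r=11 sphere at (2, 12) partially overlaps it — only the 11.77 mm² overlap (of its 38.52 mm²) is removed, clipping the outline — 1 connected region; (whole slice rotated 30° about Z — lengths, areas and connectivity unchanged). Overall, the cross-section is a single solid region. Undo the 30° rotation: the query point maps to (-0.950, 9.555) in the un-rotated model frame. The nearest boundary edge runs (-1.10, 10.21)→(0.21, 8.90); distance from the point to it = 0.35 mm. The point is inside the cross-section, 0.35 mm from the nearest boundary — within the 0.8 mm shell band (2 × 0.4).

shell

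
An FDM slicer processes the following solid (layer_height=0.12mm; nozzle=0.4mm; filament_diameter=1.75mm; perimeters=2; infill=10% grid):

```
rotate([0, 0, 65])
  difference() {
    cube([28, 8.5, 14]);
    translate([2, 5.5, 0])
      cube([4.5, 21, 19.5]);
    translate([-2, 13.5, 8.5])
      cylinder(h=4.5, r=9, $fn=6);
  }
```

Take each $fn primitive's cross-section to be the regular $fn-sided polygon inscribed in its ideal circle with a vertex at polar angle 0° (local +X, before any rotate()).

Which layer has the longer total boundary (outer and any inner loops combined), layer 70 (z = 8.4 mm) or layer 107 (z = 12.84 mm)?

Layer 70 (z = 8.4): the cube is present — its section is the full 28×8.5 rectangle (perimeter 73.00 mm); the cube at (2, 5.5) is present — its section is the full 4.5×21 rectangle (perimeter 51.00 mm); the cylinder at (-2, 13.5) is not intersected at this z (z outside [8.5, 13]); After the difference (first − rest): starting from the 28×8.5 cube, the 4.5×21 cube at (2, 5.5) partially overlaps it — only the 13.50 mm² overlap (of its 94.50 mm²) is removed, clipping the outline — boundary = 79.00 mm; (rotated 65° about Z; rotation is an isometry so areas/perimeters/island counts are preserved). So its perimeter = 79.00 mm. Layer 107 (z = 12.84): the cube (footprint 28×8.5) is included at this height (perimeter 73.00 mm); the 4.5×21 cube at (2, 5.5) contributes its full rectangle (perimeter 51.00 mm); the r=9 cylinder at (-2, 13.5) contributes a regular 6-gon of circumradius 9 (perimeter = 2·6·9.000·sin(180°/6) = 54.00 mm); After the difference (first − rest): starting from the 28×8.5 cube, the 4.5×21 cube at (2, 5.5) partially overlaps it — only the 13.50 mm² overlap (of its 94.50 mm²) is removed, clipping the outline; the r=9 cylinder at (-2, 13.5) partially overlaps it — only the 5.59 mm² overlap (of its 210.44 mm²) is removed, clipping the outline — boundary = 73.41 mm; (rotated 65° about Z; rotation is an isometry so areas/perimeters/island counts are preserved). So its perimeter = 73.41 mm. Layer 70 is larger (79.00 vs 73.41 mm).

layer 70 (z = 8.4 mm)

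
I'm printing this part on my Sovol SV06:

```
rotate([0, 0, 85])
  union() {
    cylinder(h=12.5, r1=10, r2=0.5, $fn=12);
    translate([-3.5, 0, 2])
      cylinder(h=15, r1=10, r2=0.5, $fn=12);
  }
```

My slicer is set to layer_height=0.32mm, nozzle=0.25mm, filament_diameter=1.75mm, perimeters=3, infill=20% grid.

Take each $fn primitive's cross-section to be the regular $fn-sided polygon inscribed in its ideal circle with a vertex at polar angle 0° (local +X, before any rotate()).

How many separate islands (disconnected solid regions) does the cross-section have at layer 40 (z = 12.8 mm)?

At z = 12.8 mm: the cone is not intersected at this z (z outside [0, 12.5]); the cone at (-3.5, 0) contributes a regular 12-gon of circumradius 3.160 (interpolated between r1=10 and r2=0.5 at t=0.720); Combining (union): only the cone at (-3.5, 0) is present, so the union is just that shape — 1 connected region; (rotated 85° about Z; rotation is an isometry so areas/perimeters/island counts are preserved). Overall, the cross-section is a single solid region. Island count = 1.

1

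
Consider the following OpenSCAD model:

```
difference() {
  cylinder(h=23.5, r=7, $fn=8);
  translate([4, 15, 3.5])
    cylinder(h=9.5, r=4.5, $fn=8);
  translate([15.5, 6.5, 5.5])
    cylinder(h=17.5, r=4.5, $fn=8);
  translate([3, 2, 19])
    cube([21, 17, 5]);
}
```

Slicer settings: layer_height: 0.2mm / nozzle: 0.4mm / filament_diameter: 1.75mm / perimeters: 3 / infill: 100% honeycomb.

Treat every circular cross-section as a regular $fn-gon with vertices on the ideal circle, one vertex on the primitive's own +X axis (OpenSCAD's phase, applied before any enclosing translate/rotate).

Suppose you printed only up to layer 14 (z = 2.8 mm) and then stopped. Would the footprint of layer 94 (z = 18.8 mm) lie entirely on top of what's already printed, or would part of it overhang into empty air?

Compare the two slices. At z = 2.8: the r=7 cylinder contributes a regular 8-gon of circumradius 7 (area = (8/2)·7.000²·sin(360°/8) = 138.59 mm²); the cylinder at (4, 15) is not intersected at this z (z outside [3.5, 13]); the cylinder at (15.5, 6.5) does not reach this height (z outside [5.5, 23]); the cube at (3, 2) is not intersected at this z (z outside [19, 24]); After the difference (first − rest): none of the subtracted shapes is present at this height, so the r=7 cylinder is unchanged — area = 138.59 mm². At z = 18.8: the r=7 cylinder gives a regular 8-gon of circumradius 7 (constant along its height) (area = (8/2)·7.000²·sin(360°/8) = 138.59 mm²); the cylinder at (4, 15) is not intersected at this z (z outside [3.5, 13]); the r=4.5 cylinder at (15.5, 6.5) contributes a regular 8-gon of circumradius 4.5 (area = (8/2)·4.500²·sin(360°/8) = 57.28 mm²); the cube at (3, 2) does not reach this height (z outside [19, 24]); Taking the first minus the rest: starting from the r=7 cylinder (138.59 mm²), the r=4.5 cylinder at (15.5, 6.5) misses the remaining region (no effect) — area = 138.59 mm². Checking containment: the cross-section at z = 18.8 is a subset of the cross-section at z = 2.8.

entirely on top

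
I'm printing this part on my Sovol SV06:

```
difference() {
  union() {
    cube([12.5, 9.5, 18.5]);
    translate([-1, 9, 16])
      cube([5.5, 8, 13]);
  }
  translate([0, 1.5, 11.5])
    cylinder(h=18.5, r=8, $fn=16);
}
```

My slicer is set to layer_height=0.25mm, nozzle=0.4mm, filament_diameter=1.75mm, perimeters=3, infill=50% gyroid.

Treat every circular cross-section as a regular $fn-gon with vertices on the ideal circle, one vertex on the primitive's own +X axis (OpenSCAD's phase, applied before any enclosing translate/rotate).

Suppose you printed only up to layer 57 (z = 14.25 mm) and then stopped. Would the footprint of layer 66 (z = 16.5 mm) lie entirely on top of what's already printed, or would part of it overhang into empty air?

Compare the two slices. At z = 14.25: the 12.5×9.5 cube contributes its full rectangle (area 118.75 mm²); the cube at (-1, 9) is absent (z outside [16, 29]); Combining (union): only the 12.5×9.5 cube is present, so the union is just that shape — area = 118.75 mm²; the r=8 cylinder at (0, 1.5) gives a regular 16-gon of circumradius 8 (constant along its height) (area = (16/2)·8.000²·sin(360°/16) = 195.93 mm²); After the difference (first − rest): starting from the result so far (118.75 mm²), the r=8 cylinder at (0, 1.5) partially overlaps it — only the 60.76 mm² overlap (of its 195.93 mm²) is removed, clipping the outline — area = 57.99 mm². At z = 16.5: the cube (footprint 12.5×9.5) is included at this height (area 118.75 mm²); the cube at (-1, 9) is present — its section is the full 5.5×8 rectangle (area 44.00 mm²); Taking the union: the regions partially overlap — summed areas 162.75 mm² minus the doubly-counted overlap 2.25 mm² gives 160.50 mm² — area = 160.50 mm²; the r=8 cylinder at (0, 1.5) contributes a regular 16-gon of circumradius 8 (area = (16/2)·8.000²·sin(360°/16) = 195.93 mm²); Subtracting the remaining from the first: starting from the result so far (160.50 mm²), the r=8 cylinder at (0, 1.5) partially overlaps it — only the 61.16 mm² overlap (of its 195.93 mm²) is removed, clipping the outline — area = 99.34 mm². Checking containment: at z = 16.5 the cross-section extends beyond the z = 14.25 cross-section by about 41.35 mm².

part overhangs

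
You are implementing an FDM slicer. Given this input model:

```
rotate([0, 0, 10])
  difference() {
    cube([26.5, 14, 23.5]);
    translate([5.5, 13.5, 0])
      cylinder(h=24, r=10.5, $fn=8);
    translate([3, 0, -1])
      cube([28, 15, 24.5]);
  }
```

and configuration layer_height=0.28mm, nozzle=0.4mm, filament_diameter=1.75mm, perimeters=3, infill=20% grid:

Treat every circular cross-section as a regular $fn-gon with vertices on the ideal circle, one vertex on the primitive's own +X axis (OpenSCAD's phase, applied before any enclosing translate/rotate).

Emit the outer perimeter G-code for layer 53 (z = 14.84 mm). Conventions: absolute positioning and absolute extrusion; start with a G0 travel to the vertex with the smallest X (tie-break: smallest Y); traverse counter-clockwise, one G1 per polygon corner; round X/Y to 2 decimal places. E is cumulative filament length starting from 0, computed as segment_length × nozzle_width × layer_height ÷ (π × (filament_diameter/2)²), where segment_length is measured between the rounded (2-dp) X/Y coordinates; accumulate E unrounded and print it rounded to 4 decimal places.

G0 X-0.92 Y5.20 Z14.84
G1 X0.00 Y0.00 E0.2459
G1 X2.95 Y0.52 E0.3854
G1 X2.25 Y4.50 E0.5735
G1 X-0.92 Y5.20 E0.7247

At z = 14.84 mm: the cube is present — its section is the full 26.5×14 rectangle; the r=10.5 cylinder at (5.5, 13.5) gives a regular 8-gon of circumradius 10.5 (constant along its height); the cube at (3, 0) is present — its section is the full 28×15 rectangle; Taking the first minus the rest: starting from the 26.5×14 cube, the r=10.5 cylinder at (5.5, 13.5) partially overlaps it — only the 137.39 mm² overlap (of its 311.83 mm²) is removed, clipping the outline; the 28×15 cube at (3, 0) partially overlaps it — only the 219.64 mm² overlap (of its 420.00 mm²) is removed, clipping the outline — 1 connected region; (whole slice rotated 10° about Z — lengths, areas and connectivity unchanged). The outline is a single polygon with 4 vertices. Extrusion per mm of travel: 0.4 × 0.28 / (π × 0.875²) = 0.046564. Accumulating E over each segment gives final E = 0.7247.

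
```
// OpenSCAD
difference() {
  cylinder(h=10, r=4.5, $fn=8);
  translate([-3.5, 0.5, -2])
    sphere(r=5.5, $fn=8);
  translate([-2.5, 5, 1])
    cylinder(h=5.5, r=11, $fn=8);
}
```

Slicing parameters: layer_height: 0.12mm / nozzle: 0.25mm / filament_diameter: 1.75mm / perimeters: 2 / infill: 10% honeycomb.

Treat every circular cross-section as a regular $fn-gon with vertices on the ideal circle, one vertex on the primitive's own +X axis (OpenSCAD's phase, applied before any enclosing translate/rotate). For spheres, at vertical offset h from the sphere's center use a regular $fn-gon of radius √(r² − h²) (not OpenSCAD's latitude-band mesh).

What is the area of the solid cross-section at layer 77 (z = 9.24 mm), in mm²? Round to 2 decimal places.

At z = 9.24 mm: the r=4.5 cylinder contributes a regular 8-gon of circumradius 4.5 (area = (8/2)·4.500²·sin(360°/8) = 57.28 mm²); the sphere at (-3.5, 0.5) does not reach this height (|z−center|=11.240 > r=5.5); the cylinder at (-2.5, 5) is absent (z outside [1, 6.5]); Taking the first minus the rest: none of the subtracted shapes is present at this height, so the r=4.5 cylinder is unchanged — area = 57.28 mm². Overall, the cross-section is a single solid region. Net area = 57.28 mm².

57.28 mm²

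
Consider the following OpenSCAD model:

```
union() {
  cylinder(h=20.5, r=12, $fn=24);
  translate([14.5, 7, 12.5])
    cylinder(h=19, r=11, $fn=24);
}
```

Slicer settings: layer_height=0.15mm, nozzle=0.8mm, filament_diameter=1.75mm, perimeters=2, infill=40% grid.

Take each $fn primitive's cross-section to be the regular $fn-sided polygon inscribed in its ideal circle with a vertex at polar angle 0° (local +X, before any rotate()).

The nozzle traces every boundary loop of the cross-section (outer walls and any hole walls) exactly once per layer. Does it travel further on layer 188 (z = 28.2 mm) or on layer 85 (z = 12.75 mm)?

Layer 188 (z = 28.2): the cylinder is absent (z outside [0, 20.5]); the r=11 cylinder at (14.5, 7) contributes a regular 24-gon of circumradius 11 (perimeter = 2·24·11.000·sin(180°/24) = 68.92 mm); Merging all regions: only the r=11 cylinder at (14.5, 7) is present, so the union is just that shape — boundary = 68.92 mm. So its perimeter = 68.92 mm. Layer 85 (z = 12.75): the r=12 cylinder contributes a regular 24-gon of circumradius 12 (perimeter = 2·24·12.000·sin(180°/24) = 75.18 mm); the r=11 cylinder at (14.5, 7) gives a regular 24-gon of circumradius 11 (constant along its height) (perimeter = 2·24·11.000·sin(180°/24) = 68.92 mm); Taking the union: the regions partially overlap (shared area 75.65 mm²), so the edge portions inside another operand are dropped and the merged outline is re-measured after clipping — boundary = 107.94 mm. So its perimeter = 107.94 mm. Layer 85 is larger (107.94 vs 68.92 mm).

layer 85 (z = 12.75 mm)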